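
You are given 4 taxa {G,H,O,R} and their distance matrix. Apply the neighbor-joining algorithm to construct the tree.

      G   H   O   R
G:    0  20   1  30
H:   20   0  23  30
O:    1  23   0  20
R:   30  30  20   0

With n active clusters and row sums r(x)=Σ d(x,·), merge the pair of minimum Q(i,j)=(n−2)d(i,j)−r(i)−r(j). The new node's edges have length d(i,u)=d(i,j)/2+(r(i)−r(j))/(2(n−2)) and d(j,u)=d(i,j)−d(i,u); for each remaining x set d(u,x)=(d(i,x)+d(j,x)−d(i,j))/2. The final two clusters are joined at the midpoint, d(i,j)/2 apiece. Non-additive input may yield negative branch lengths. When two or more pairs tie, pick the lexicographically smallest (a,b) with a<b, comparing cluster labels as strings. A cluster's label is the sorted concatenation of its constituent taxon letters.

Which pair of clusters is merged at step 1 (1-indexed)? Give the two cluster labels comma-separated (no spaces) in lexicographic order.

step 1: merge (G,O) at d=1, Q=-93; branch lengths G→9/4, O→-5/4; new cluster GO
  updated: d(GO,H)=21, d(GO,R)=49/2
step 2: merge (GO,H) at d=21, Q=-151/2; branch lengths GO→31/4, H→53/4; new cluster GHO
  updated: d(GHO,R)=67/4
step 3: merge (GHO,R) at d=67/4; branch lengths GHO→67/8, R→67/8; new cluster GHOR
final tree: (((G:9/4,O:-5/4):31/4,H:53/4):67/8,R:67/8)
total length: 155/4

G,O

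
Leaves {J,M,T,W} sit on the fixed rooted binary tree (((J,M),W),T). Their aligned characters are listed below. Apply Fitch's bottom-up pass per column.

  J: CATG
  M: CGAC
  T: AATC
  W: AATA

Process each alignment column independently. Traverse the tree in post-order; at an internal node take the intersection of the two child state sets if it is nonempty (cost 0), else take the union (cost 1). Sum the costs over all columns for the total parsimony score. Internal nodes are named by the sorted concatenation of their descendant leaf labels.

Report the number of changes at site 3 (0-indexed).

JM@0: {C} ∩ {C} = {C} (intersection, +0)
JMW@0: {C} ∪ {A} = {A,C} (union, +1)
JMTW@0: {A,C} ∩ {A} = {A} (intersection, +0)
JM@1: {A} ∪ {G} = {A,G} (union, +1)
JMW@1: {A,G} ∩ {A} = {A} (intersection, +0)
JMTW@1: {A} ∩ {A} = {A} (intersection, +0)
JM@2: {T} ∪ {A} = {A,T} (union, +1)
JMW@2: {A,T} ∩ {T} = {T} (intersection, +0)
JMTW@2: {T} ∩ {T} = {T} (intersection, +0)
JM@3: {G} ∪ {C} = {C,G} (union, +1)
JMW@3: {C,G} ∪ {A} = {A,C,G} (union, +1)
JMTW@3: {A,C,G} ∩ {C} = {C} (intersection, +0)
per-site changes: [1, 1, 1, 2]; total = 5

2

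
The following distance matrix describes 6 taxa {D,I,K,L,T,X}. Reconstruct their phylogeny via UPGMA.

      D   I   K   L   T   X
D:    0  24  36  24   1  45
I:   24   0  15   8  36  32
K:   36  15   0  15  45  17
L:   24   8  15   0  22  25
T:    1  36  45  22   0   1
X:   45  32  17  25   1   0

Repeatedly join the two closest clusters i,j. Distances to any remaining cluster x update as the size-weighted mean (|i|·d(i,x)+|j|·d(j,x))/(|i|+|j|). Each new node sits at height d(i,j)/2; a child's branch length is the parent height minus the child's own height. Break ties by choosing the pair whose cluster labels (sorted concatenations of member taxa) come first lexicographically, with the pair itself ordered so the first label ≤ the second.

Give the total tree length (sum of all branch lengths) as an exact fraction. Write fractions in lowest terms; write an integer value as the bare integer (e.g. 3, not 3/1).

105/2

1. join D+T (d=1) ⇒ DT; edges |D|=1/2, |T|=1/2
  updated: d(DT,I)=30, d(DT,K)=81/2, d(DT,L)=23, d(DT,X)=23
2. join I+L (d=8) ⇒ IL; edges |I|=4, |L|=4
  updated: d(DT,IL)=53/2, d(IL,K)=15, d(IL,X)=57/2
3. join IL+K (d=15) ⇒ IKL; edges |IL|=7/2, |K|=15/2
  updated: d(DT,IKL)=187/6, d(IKL,X)=74/3
4. join DT+X (d=23) ⇒ DTX; edges |DT|=11, |X|=23/2
  updated: d(DTX,IKL)=29
5. join DTX+IKL (d=29) ⇒ DIKLTX; edges |DTX|=3, |IKL|=7
final tree: (((D:1/2,T:1/2):11,X:23/2):3,((I:4,L:4):7/2,K:15/2):7)
total length: 105/2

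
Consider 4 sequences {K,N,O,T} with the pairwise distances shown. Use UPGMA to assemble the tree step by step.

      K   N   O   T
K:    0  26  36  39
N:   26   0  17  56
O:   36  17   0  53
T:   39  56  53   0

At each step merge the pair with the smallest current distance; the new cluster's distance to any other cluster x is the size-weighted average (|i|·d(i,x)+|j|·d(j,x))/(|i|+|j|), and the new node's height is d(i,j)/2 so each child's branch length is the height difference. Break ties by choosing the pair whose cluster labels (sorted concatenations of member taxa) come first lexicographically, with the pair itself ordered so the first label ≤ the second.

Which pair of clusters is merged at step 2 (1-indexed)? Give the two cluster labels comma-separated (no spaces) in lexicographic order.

step 1: merge (N,O) at d=17; branch lengths N→17/2, O→17/2; new cluster NO
  updated: d(K,NO)=31, d(NO,T)=109/2
step 2: merge (K,NO) at d=31; branch lengths K→31/2, NO→7; new cluster KNO
  updated: d(KNO,T)=148/3
step 3: merge (KNO,T) at d=148/3; branch lengths KNO→55/6, T→74/3; new cluster KNOT
final tree: ((K:31/2,(N:17/2,O:17/2):7):55/6,T:74/3)
total length: 220/3

K,NO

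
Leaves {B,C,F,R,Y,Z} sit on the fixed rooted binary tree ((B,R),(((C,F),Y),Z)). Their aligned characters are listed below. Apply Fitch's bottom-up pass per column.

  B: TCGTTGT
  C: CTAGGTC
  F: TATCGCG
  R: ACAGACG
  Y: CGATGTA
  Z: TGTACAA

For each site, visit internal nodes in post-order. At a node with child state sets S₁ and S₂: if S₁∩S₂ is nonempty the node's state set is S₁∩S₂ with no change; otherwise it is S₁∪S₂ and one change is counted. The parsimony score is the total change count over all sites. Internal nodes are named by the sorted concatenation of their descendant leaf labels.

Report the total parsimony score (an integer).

[col 0] BR: children B:{T}, R:{A} ∪→ {A,T}; cost 1
[col 0] CF: children C:{C}, F:{T} ∪→ {C,T}; cost 1
[col 0] CFY: children CF:{C,T}, Y:{C} ∩→ {C}; cost 0
[col 0] CFYZ: children CFY:{C}, Z:{T} ∪→ {C,T}; cost 1
[col 0] BCFRYZ: children BR:{A,T}, CFYZ:{C,T} ∩→ {T}; cost 0
[col 1] BR: children B:{C}, R:{C} ∩→ {C}; cost 0
[col 1] CF: children C:{T}, F:{A} ∪→ {A,T}; cost 1
[col 1] CFY: children CF:{A,T}, Y:{G} ∪→ {A,G,T}; cost 1
[col 1] CFYZ: children CFY:{A,G,T}, Z:{G} ∩→ {G}; cost 0
[col 1] BCFRYZ: children BR:{C}, CFYZ:{G} ∪→ {C,G}; cost 1
[col 2] BR: children B:{G}, R:{A} ∪→ {A,G}; cost 1
[col 2] CF: children C:{A}, F:{T} ∪→ {A,T}; cost 1
[col 2] CFY: children CF:{A,T}, Y:{A} ∩→ {A}; cost 0
[col 2] CFYZ: children CFY:{A}, Z:{T} ∪→ {A,T}; cost 1
[col 2] BCFRYZ: children BR:{A,G}, CFYZ:{A,T} ∩→ {A}; cost 0
[col 3] BR: children B:{T}, R:{G} ∪→ {G,T}; cost 1
[col 3] CF: children C:{G}, F:{C} ∪→ {C,G}; cost 1
[col 3] CFY: children CF:{C,G}, Y:{T} ∪→ {C,G,T}; cost 1
[col 3] CFYZ: children CFY:{C,G,T}, Z:{A} ∪→ {A,C,G,T}; cost 1
[col 3] BCFRYZ: children BR:{G,T}, CFYZ:{A,C,G,T} ∩→ {G,T}; cost 0
[col 4] BR: children B:{T}, R:{A} ∪→ {A,T}; cost 1
[col 4] CF: children C:{G}, F:{G} ∩→ {G}; cost 0
[col 4] CFY: children CF:{G}, Y:{G} ∩→ {G}; cost 0
[col 4] CFYZ: children CFY:{G}, Z:{C} ∪→ {C,G}; cost 1
[col 4] BCFRYZ: children BR:{A,T}, CFYZ:{C,G} ∪→ {A,C,G,T}; cost 1
[col 5] BR: children B:{G}, R:{C} ∪→ {C,G}; cost 1
[col 5] CF: children C:{T}, F:{C} ∪→ {C,T}; cost 1
[col 5] CFY: children CF:{C,T}, Y:{T} ∩→ {T}; cost 0
[col 5] CFYZ: children CFY:{T}, Z:{A} ∪→ {A,T}; cost 1
[col 5] BCFRYZ: children BR:{C,G}, CFYZ:{A,T} ∪→ {A,C,G,T}; cost 1
[col 6] BR: children B:{T}, R:{G} ∪→ {G,T}; cost 1
[col 6] CF: children C:{C}, F:{G} ∪→ {C,G}; cost 1
[col 6] CFY: children CF:{C,G}, Y:{A} ∪→ {A,C,G}; cost 1
[col 6] CFYZ: children CFY:{A,C,G}, Z:{A} ∩→ {A}; cost 0
[col 6] BCFRYZ: children BR:{G,T}, CFYZ:{A} ∪→ {A,G,T}; cost 1
per-site changes: [3, 3, 3, 4, 3, 4, 4]; total = 24

24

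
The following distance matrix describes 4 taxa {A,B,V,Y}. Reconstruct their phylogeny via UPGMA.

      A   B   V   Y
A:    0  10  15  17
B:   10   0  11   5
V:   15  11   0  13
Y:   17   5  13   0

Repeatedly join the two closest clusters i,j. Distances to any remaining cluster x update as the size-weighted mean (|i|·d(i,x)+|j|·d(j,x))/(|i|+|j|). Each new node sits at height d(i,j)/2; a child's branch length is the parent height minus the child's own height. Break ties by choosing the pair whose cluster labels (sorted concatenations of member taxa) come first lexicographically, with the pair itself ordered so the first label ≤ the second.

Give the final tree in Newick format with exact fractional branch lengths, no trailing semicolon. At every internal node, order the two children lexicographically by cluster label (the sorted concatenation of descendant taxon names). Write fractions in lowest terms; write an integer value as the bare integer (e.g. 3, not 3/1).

(A:7,((B:5/2,Y:5/2):7/2,V:6):1)

iteration 1: select B,Y (d=5); attach at lengths (5/2, 5/2); label the merged cluster BY
  updated: d(A,BY)=27/2, d(BY,V)=12
iteration 2: select BY,V (d=12); attach at lengths (7/2, 6); label the merged cluster BVY
  updated: d(A,BVY)=14
iteration 3: select A,BVY (d=14); attach at lengths (7, 1); label the merged cluster ABVY
final tree: (A:7,((B:5/2,Y:5/2):7/2,V:6):1)
total length: 45/2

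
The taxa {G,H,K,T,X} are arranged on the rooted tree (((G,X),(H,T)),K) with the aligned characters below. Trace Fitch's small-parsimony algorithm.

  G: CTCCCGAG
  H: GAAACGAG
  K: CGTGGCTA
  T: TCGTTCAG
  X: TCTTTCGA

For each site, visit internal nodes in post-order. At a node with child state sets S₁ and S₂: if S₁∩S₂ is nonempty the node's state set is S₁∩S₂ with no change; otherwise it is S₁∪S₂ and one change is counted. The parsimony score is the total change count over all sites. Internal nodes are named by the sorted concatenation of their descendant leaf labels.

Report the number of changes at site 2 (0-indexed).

3

site 0, node GX: G={C} ∪ X={T} → {C,T} (+1)
site 0, node HT: H={G} ∪ T={T} → {G,T} (+1)
site 0, node GHTX: GX={C,T} ∩ HT={G,T} → {T} (+0)
site 0, node GHKTX: GHTX={T} ∪ K={C} → {C,T} (+1)
site 1, node GX: G={T} ∪ X={C} → {C,T} (+1)
site 1, node HT: H={A} ∪ T={C} → {A,C} (+1)
site 1, node GHTX: GX={C,T} ∩ HT={A,C} → {C} (+0)
site 1, node GHKTX: GHTX={C} ∪ K={G} → {C,G} (+1)
site 2, node GX: G={C} ∪ X={T} → {C,T} (+1)
site 2, node HT: H={A} ∪ T={G} → {A,G} (+1)
site 2, node GHTX: GX={C,T} ∪ HT={A,G} → {A,C,G,T} (+1)
site 2, node GHKTX: GHTX={A,C,G,T} ∩ K={T} → {T} (+0)
site 3, node GX: G={C} ∪ X={T} → {C,T} (+1)
site 3, node HT: H={A} ∪ T={T} → {A,T} (+1)
site 3, node GHTX: GX={C,T} ∩ HT={A,T} → {T} (+0)
site 3, node GHKTX: GHTX={T} ∪ K={G} → {G,T} (+1)
site 4, node GX: G={C} ∪ X={T} → {C,T} (+1)
site 4, node HT: H={C} ∪ T={T} → {C,T} (+1)
site 4, node GHTX: GX={C,T} ∩ HT={C,T} → {C,T} (+0)
site 4, node GHKTX: GHTX={C,T} ∪ K={G} → {C,G,T} (+1)
site 5, node GX: G={G} ∪ X={C} → {C,G} (+1)
site 5, node HT: H={G} ∪ T={C} → {C,G} (+1)
site 5, node GHTX: GX={C,G} ∩ HT={C,G} → {C,G} (+0)
site 5, node GHKTX: GHTX={C,G} ∩ K={C} → {C} (+0)
site 6, node GX: G={A} ∪ X={G} → {A,G} (+1)
site 6, node HT: H={A} ∩ T={A} → {A} (+0)
site 6, node GHTX: GX={A,G} ∩ HT={A} → {A} (+0)
site 6, node GHKTX: GHTX={A} ∪ K={T} → {A,T} (+1)
site 7, node GX: G={G} ∪ X={A} → {A,G} (+1)
site 7, node HT: H={G} ∩ T={G} → {G} (+0)
site 7, node GHTX: GX={A,G} ∩ HT={G} → {G} (+0)
site 7, node GHKTX: GHTX={G} ∪ K={A} → {A,G} (+1)
per-site changes: [3, 3, 3, 3, 3, 2, 2, 2]; total = 21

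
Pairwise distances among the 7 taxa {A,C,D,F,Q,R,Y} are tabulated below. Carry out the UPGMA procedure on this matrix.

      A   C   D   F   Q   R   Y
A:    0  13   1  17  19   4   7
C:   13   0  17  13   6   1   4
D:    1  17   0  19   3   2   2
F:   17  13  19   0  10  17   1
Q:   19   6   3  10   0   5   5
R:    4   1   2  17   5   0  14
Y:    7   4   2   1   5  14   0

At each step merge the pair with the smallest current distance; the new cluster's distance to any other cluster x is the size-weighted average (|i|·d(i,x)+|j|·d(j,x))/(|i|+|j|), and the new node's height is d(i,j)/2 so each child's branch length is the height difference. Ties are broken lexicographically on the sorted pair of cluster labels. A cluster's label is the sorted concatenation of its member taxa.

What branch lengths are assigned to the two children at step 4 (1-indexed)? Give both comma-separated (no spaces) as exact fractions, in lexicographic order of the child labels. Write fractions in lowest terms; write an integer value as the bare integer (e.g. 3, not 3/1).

9/4,11/4

step 1: merge (A,D) at d=1; branch lengths A→1/2, D→1/2; new cluster AD
  updated: d(AD,C)=15, d(AD,F)=18, d(AD,Q)=11, d(AD,R)=3, d(AD,Y)=9/2
step 2: merge (C,R) at d=1; branch lengths C→1/2, R→1/2; new cluster CR
  updated: d(AD,CR)=9, d(CR,F)=15, d(CR,Q)=11/2, d(CR,Y)=9
step 3: merge (F,Y) at d=1; branch lengths F→1/2, Y→1/2; new cluster FY
  updated: d(AD,FY)=45/4, d(CR,FY)=12, d(FY,Q)=15/2
step 4: merge (CR,Q) at d=11/2; branch lengths CR→9/4, Q→11/4; new cluster CQR
  updated: d(AD,CQR)=29/3, d(CQR,FY)=21/2
step 5: merge (AD,CQR) at d=29/3; branch lengths AD→13/3, CQR→25/12; new cluster ACDQR
  updated: d(ACDQR,FY)=54/5
step 6: merge (ACDQR,FY) at d=54/5; branch lengths ACDQR→17/30, FY→49/10; new cluster ACDFQRY
final tree: (((A:1/2,D:1/2):13/3,((C:1/2,R:1/2):9/4,Q:11/4):25/12):17/30,(F:1/2,Y:1/2):49/10)
total length: 1193/60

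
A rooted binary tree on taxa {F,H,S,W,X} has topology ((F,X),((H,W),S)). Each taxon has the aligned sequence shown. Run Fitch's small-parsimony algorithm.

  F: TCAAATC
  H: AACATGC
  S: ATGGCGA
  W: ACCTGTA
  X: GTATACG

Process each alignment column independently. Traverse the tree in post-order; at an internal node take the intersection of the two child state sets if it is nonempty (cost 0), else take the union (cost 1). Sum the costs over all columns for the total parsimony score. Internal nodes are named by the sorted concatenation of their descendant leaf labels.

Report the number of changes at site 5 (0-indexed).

3

[col 0] FX: children F:{T}, X:{G} ∪→ {G,T}; cost 1
[col 0] HW: children H:{A}, W:{A} ∩→ {A}; cost 0
[col 0] HSW: children HW:{A}, S:{A} ∩→ {A}; cost 0
[col 0] FHSWX: children FX:{G,T}, HSW:{A} ∪→ {A,G,T}; cost 1
[col 1] FX: children F:{C}, X:{T} ∪→ {C,T}; cost 1
[col 1] HW: children H:{A}, W:{C} ∪→ {A,C}; cost 1
[col 1] HSW: children HW:{A,C}, S:{T} ∪→ {A,C,T}; cost 1
[col 1] FHSWX: children FX:{C,T}, HSW:{A,C,T} ∩→ {C,T}; cost 0
[col 2] FX: children F:{A}, X:{A} ∩→ {A}; cost 0
[col 2] HW: children H:{C}, W:{C} ∩→ {C}; cost 0
[col 2] HSW: children HW:{C}, S:{G} ∪→ {C,G}; cost 1
[col 2] FHSWX: children FX:{A}, HSW:{C,G} ∪→ {A,C,G}; cost 1
[col 3] FX: children F:{A}, X:{T} ∪→ {A,T}; cost 1
[col 3] HW: children H:{A}, W:{T} ∪→ {A,T}; cost 1
[col 3] HSW: children HW:{A,T}, S:{G} ∪→ {A,G,T}; cost 1
[col 3] FHSWX: children FX:{A,T}, HSW:{A,G,T} ∩→ {A,T}; cost 0
[col 4] FX: children F:{A}, X:{A} ∩→ {A}; cost 0
[col 4] HW: children H:{T}, W:{G} ∪→ {G,T}; cost 1
[col 4] HSW: children HW:{G,T}, S:{C} ∪→ {C,G,T}; cost 1
[col 4] FHSWX: children FX:{A}, HSW:{C,G,T} ∪→ {A,C,G,T}; cost 1
[col 5] FX: children F:{T}, X:{C} ∪→ {C,T}; cost 1
[col 5] HW: children H:{G}, W:{T} ∪→ {G,T}; cost 1
[col 5] HSW: children HW:{G,T}, S:{G} ∩→ {G}; cost 0
[col 5] FHSWX: children FX:{C,T}, HSW:{G} ∪→ {C,G,T}; cost 1
[col 6] FX: children F:{C}, X:{G} ∪→ {C,G}; cost 1
[col 6] HW: children H:{C}, W:{A} ∪→ {A,C}; cost 1
[col 6] HSW: children HW:{A,C}, S:{A} ∩→ {A}; cost 0
[col 6] FHSWX: children FX:{C,G}, HSW:{A} ∪→ {A,C,G}; cost 1
per-site changes: [2, 3, 2, 3, 3, 3, 3]; total = 19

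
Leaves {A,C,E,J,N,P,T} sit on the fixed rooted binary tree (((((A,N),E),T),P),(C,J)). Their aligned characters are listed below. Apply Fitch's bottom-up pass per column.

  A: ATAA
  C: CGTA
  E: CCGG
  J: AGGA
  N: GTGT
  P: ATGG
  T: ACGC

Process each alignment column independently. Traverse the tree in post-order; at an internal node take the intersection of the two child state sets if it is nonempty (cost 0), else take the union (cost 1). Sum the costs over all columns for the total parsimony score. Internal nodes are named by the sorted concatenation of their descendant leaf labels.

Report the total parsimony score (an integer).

12

AN@0: {A} ∪ {G} = {A,G} (union, +1)
AEN@0: {A,G} ∪ {C} = {A,C,G} (union, +1)
AENT@0: {A,C,G} ∩ {A} = {A} (intersection, +0)
AENPT@0: {A} ∩ {A} = {A} (intersection, +0)
CJ@0: {C} ∪ {A} = {A,C} (union, +1)
ACEJNPT@0: {A} ∩ {A,C} = {A} (intersection, +0)
AN@1: {T} ∩ {T} = {T} (intersection, +0)
AEN@1: {T} ∪ {C} = {C,T} (union, +1)
AENT@1: {C,T} ∩ {C} = {C} (intersection, +0)
AENPT@1: {C} ∪ {T} = {C,T} (union, +1)
CJ@1: {G} ∩ {G} = {G} (intersection, +0)
ACEJNPT@1: {C,T} ∪ {G} = {C,G,T} (union, +1)
AN@2: {A} ∪ {G} = {A,G} (union, +1)
AEN@2: {A,G} ∩ {G} = {G} (intersection, +0)
AENT@2: {G} ∩ {G} = {G} (intersection, +0)
AENPT@2: {G} ∩ {G} = {G} (intersection, +0)
CJ@2: {T} ∪ {G} = {G,T} (union, +1)
ACEJNPT@2: {G} ∩ {G,T} = {G} (intersection, +0)
AN@3: {A} ∪ {T} = {A,T} (union, +1)
AEN@3: {A,T} ∪ {G} = {A,G,T} (union, +1)
AENT@3: {A,G,T} ∪ {C} = {A,C,G,T} (union, +1)
AENPT@3: {A,C,G,T} ∩ {G} = {G} (intersection, +0)
CJ@3: {A} ∩ {A} = {A} (intersection, +0)
ACEJNPT@3: {G} ∪ {A} = {A,G} (union, +1)
per-site changes: [3, 3, 2, 4]; total = 12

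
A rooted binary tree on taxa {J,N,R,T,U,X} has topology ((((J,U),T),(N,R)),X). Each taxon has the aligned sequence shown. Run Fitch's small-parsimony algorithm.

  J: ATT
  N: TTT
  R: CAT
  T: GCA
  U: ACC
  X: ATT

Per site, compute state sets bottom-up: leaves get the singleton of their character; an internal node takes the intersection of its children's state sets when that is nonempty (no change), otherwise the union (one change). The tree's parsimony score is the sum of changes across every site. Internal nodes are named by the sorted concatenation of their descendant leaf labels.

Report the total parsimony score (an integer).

[col 0] JU: children J:{A}, U:{A} ∩→ {A}; cost 0
[col 0] JTU: children JU:{A}, T:{G} ∪→ {A,G}; cost 1
[col 0] NR: children N:{T}, R:{C} ∪→ {C,T}; cost 1
[col 0] JNRTU: children JTU:{A,G}, NR:{C,T} ∪→ {A,C,G,T}; cost 1
[col 0] JNRTUX: children JNRTU:{A,C,G,T}, X:{A} ∩→ {A}; cost 0
[col 1] JU: children J:{T}, U:{C} ∪→ {C,T}; cost 1
[col 1] JTU: children JU:{C,T}, T:{C} ∩→ {C}; cost 0
[col 1] NR: children N:{T}, R:{A} ∪→ {A,T}; cost 1
[col 1] JNRTU: children JTU:{C}, NR:{A,T} ∪→ {A,C,T}; cost 1
[col 1] JNRTUX: children JNRTU:{A,C,T}, X:{T} ∩→ {T}; cost 0
[col 2] JU: children J:{T}, U:{C} ∪→ {C,T}; cost 1
[col 2] JTU: children JU:{C,T}, T:{A} ∪→ {A,C,T}; cost 1
[col 2] NR: children N:{T}, R:{T} ∩→ {T}; cost 0
[col 2] JNRTU: children JTU:{A,C,T}, NR:{T} ∩→ {T}; cost 0
[col 2] JNRTUX: children JNRTU:{T}, X:{T} ∩→ {T}; cost 0
per-site changes: [3, 3, 2]; total = 8

8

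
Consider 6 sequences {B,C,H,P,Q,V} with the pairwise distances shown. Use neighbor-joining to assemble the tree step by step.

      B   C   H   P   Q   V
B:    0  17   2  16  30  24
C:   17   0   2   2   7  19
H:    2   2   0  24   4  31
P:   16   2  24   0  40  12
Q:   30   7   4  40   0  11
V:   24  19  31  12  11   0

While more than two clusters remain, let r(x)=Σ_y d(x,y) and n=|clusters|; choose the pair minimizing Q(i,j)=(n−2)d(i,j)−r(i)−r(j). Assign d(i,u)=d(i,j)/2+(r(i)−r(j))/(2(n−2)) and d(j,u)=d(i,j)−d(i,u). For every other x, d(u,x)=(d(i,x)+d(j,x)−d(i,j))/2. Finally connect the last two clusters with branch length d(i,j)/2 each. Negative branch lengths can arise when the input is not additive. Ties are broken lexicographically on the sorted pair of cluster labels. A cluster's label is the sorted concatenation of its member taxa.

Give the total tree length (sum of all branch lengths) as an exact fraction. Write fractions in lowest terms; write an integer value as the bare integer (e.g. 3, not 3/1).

143/4

step 1: merge (Q,V) at d=11, Q=-145; branch lengths Q→39/8, V→49/8; new cluster QV
  updated: d(B,QV)=43/2, d(C,QV)=15/2, d(H,QV)=12, d(P,QV)=41/2
step 2: merge (B,H) at d=2, Q=-181/2; branch lengths B→15/4, H→-7/4; new cluster BH
  updated: d(BH,C)=17/2, d(BH,P)=19, d(BH,QV)=63/4
step 3: merge (BH,QV) at d=63/4, Q=-111/2; branch lengths BH→31/4, QV→8; new cluster BHQV
  updated: d(BHQV,C)=1/8, d(BHQV,P)=95/8
step 4: merge (BHQV,C) at d=1/8, Q=-14; branch lengths BHQV→5, C→-39/8; new cluster BCHQV
  updated: d(BCHQV,P)=55/8
step 5: merge (BCHQV,P) at d=55/8; branch lengths BCHQV→55/16, P→55/16; new cluster BCHPQV
final tree: ((((B:15/4,H:-7/4):31/4,(Q:39/8,V:49/8):8):5,C:-39/8):55/16,P:55/16)
total length: 143/4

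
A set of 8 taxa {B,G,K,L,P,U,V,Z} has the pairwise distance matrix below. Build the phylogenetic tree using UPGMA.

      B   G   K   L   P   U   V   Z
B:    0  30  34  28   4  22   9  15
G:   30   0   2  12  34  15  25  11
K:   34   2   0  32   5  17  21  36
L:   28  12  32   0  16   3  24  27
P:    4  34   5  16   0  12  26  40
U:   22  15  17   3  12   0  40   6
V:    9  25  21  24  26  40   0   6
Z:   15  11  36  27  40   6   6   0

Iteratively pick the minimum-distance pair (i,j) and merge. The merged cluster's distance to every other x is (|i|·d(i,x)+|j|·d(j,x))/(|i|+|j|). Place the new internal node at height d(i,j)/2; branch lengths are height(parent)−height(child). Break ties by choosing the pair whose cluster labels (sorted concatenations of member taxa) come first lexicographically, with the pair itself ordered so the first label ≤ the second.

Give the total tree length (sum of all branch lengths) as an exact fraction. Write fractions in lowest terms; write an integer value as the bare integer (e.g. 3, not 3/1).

step 1: merge (G,K) at d=2; branch lengths G→1, K→1; new cluster GK
  updated: d(B,GK)=32, d(GK,L)=22, d(GK,P)=39/2, d(GK,U)=16, d(GK,V)=23, d(GK,Z)=47/2
step 2: merge (L,U) at d=3; branch lengths L→3/2, U→3/2; new cluster LU
  updated: d(B,LU)=25, d(GK,LU)=19, d(LU,P)=14, d(LU,V)=32, d(LU,Z)=33/2
step 3: merge (B,P) at d=4; branch lengths B→2, P→2; new cluster BP
  updated: d(BP,GK)=103/4, d(BP,LU)=39/2, d(BP,V)=35/2, d(BP,Z)=55/2
step 4: merge (V,Z) at d=6; branch lengths V→3, Z→3; new cluster VZ
  updated: d(BP,VZ)=45/2, d(GK,VZ)=93/4, d(LU,VZ)=97/4
step 5: merge (GK,LU) at d=19; branch lengths GK→17/2, LU→8; new cluster GKLU
  updated: d(BP,GKLU)=181/8, d(GKLU,VZ)=95/4
step 6: merge (BP,VZ) at d=45/2; branch lengths BP→37/4, VZ→33/4; new cluster BPVZ
  updated: d(BPVZ,GKLU)=371/16
step 7: merge (BPVZ,GKLU) at d=371/16; branch lengths BPVZ→11/32, GKLU→67/32; new cluster BGKLPUVZ
final tree: (((B:2,P:2):37/4,(V:3,Z:3):33/4):11/32,((G:1,K:1):17/2,(L:3/2,U:3/2):8):67/32)
total length: 823/16

823/16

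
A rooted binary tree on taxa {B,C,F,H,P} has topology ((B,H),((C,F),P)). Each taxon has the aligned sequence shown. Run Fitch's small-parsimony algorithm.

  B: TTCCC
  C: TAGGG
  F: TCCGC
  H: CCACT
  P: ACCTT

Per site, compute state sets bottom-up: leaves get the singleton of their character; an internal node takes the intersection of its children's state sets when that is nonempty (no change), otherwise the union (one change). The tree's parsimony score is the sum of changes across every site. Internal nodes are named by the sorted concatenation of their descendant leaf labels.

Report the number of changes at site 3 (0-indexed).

[col 0] BH: children B:{T}, H:{C} ∪→ {C,T}; cost 1
[col 0] CF: children C:{T}, F:{T} ∩→ {T}; cost 0
[col 0] CFP: children CF:{T}, P:{A} ∪→ {A,T}; cost 1
[col 0] BCFHP: children BH:{C,T}, CFP:{A,T} ∩→ {T}; cost 0
[col 1] BH: children B:{T}, H:{C} ∪→ {C,T}; cost 1
[col 1] CF: children C:{A}, F:{C} ∪→ {A,C}; cost 1
[col 1] CFP: children CF:{A,C}, P:{C} ∩→ {C}; cost 0
[col 1] BCFHP: children BH:{C,T}, CFP:{C} ∩→ {C}; cost 0
[col 2] BH: children B:{C}, H:{A} ∪→ {A,C}; cost 1
[col 2] CF: children C:{G}, F:{C} ∪→ {C,G}; cost 1
[col 2] CFP: children CF:{C,G}, P:{C} ∩→ {C}; cost 0
[col 2] BCFHP: children BH:{A,C}, CFP:{C} ∩→ {C}; cost 0
[col 3] BH: children B:{C}, H:{C} ∩→ {C}; cost 0
[col 3] CF: children C:{G}, F:{G} ∩→ {G}; cost 0
[col 3] CFP: children CF:{G}, P:{T} ∪→ {G,T}; cost 1
[col 3] BCFHP: children BH:{C}, CFP:{G,T} ∪→ {C,G,T}; cost 1
[col 4] BH: children B:{C}, H:{T} ∪→ {C,T}; cost 1
[col 4] CF: children C:{G}, F:{C} ∪→ {C,G}; cost 1
[col 4] CFP: children CF:{C,G}, P:{T} ∪→ {C,G,T}; cost 1
[col 4] BCFHP: children BH:{C,T}, CFP:{C,G,T} ∩→ {C,T}; cost 0
per-site changes: [2, 2, 2, 2, 3]; total = 11

2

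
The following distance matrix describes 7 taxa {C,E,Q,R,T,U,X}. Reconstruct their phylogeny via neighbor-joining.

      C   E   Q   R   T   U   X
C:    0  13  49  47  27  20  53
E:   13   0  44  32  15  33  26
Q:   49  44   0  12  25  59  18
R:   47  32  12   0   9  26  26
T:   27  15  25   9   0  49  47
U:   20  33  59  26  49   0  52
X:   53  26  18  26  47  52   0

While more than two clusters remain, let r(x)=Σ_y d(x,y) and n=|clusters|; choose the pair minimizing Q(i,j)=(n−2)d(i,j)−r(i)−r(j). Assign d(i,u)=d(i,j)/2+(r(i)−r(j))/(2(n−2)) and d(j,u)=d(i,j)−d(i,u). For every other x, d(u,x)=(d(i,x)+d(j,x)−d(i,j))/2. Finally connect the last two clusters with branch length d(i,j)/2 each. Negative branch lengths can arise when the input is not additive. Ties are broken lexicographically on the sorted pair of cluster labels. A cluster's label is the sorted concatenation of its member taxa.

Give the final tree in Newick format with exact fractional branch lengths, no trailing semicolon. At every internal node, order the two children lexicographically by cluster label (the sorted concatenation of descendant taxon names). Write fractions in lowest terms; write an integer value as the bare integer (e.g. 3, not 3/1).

(((((C:7,U:13):19/2,E:7/2):323/32,T:157/32):259/32,(Q:37/8,X:107/8):311/32):9/64,R:9/64)

iteration 1: select C,U (d=20, Q=-348); attach at lengths (7, 13); label the merged cluster CU
  updated: d(CU,E)=13, d(CU,Q)=44, d(CU,R)=53/2, d(CU,T)=28, d(CU,X)=85/2
iteration 2: select CU,E (d=13, Q=-232); attach at lengths (19/2, 7/2); label the merged cluster CEU
  updated: d(CEU,Q)=75/2, d(CEU,R)=91/4, d(CEU,T)=15, d(CEU,X)=111/4
iteration 3: select Q,X (d=18, Q=-629/4); attach at lengths (37/8, 107/8); label the merged cluster QX
  updated: d(CEU,QX)=189/8, d(QX,R)=10, d(QX,T)=27
iteration 4: select CEU,T (d=15, Q=-659/8); attach at lengths (323/32, 157/32); label the merged cluster CETU
  updated: d(CETU,QX)=285/16, d(CETU,R)=67/8
iteration 5: select CETU,QX (d=285/16, Q=-579/16); attach at lengths (259/32, 311/32); label the merged cluster CEQTUX
  updated: d(CEQTUX,R)=9/32
iteration 6: select CEQTUX,R (d=9/32); attach at lengths (9/64, 9/64); label the merged cluster CEQRTUX
final tree: (((((C:7,U:13):19/2,E:7/2):323/32,T:157/32):259/32,(Q:37/8,X:107/8):311/32):9/64,R:9/64)
total length: 2691/32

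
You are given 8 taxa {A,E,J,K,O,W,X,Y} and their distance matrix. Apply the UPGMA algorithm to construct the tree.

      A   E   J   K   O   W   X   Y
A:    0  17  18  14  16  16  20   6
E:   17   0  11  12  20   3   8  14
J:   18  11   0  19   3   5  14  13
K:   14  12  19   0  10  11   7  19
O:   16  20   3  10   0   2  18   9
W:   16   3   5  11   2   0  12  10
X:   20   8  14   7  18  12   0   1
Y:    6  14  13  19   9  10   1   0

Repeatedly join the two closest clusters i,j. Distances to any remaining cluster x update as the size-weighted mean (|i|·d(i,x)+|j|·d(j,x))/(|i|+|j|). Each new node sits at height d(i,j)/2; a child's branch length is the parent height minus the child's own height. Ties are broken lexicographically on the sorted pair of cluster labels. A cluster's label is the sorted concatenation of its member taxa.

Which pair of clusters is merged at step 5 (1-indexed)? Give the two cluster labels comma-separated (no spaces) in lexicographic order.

EXY,JOW

step 1: merge (X,Y) at d=1; branch lengths X→1/2, Y→1/2; new cluster XY
  updated: d(A,XY)=13, d(E,XY)=11, d(J,XY)=27/2, d(K,XY)=13, d(O,XY)=27/2, d(W,XY)=11
step 2: merge (O,W) at d=2; branch lengths O→1, W→1; new cluster OW
  updated: d(A,OW)=16, d(E,OW)=23/2, d(J,OW)=4, d(K,OW)=21/2, d(OW,XY)=49/4
step 3: merge (J,OW) at d=4; branch lengths J→2, OW→1; new cluster JOW
  updated: d(A,JOW)=50/3, d(E,JOW)=34/3, d(JOW,K)=40/3, d(JOW,XY)=38/3
step 4: merge (E,XY) at d=11; branch lengths E→11/2, XY→5; new cluster EXY
  updated: d(A,EXY)=43/3, d(EXY,JOW)=110/9, d(EXY,K)=38/3
step 5: merge (EXY,JOW) at d=110/9; branch lengths EXY→11/18, JOW→37/9; new cluster EJOWXY
  updated: d(A,EJOWXY)=31/2, d(EJOWXY,K)=13
step 6: merge (EJOWXY,K) at d=13; branch lengths EJOWXY→7/18, K→13/2; new cluster EJKOWXY
  updated: d(A,EJKOWXY)=107/7
step 7: merge (A,EJKOWXY) at d=107/7; branch lengths A→107/14, EJKOWXY→8/7; new cluster AEJKOWXY
final tree: (A:107/14,(((E:11/2,(X:1/2,Y:1/2):5):11/18,(J:2,(O:1,W:1):1):37/9):7/18,K:13/2):8/7)
total length: 4649/126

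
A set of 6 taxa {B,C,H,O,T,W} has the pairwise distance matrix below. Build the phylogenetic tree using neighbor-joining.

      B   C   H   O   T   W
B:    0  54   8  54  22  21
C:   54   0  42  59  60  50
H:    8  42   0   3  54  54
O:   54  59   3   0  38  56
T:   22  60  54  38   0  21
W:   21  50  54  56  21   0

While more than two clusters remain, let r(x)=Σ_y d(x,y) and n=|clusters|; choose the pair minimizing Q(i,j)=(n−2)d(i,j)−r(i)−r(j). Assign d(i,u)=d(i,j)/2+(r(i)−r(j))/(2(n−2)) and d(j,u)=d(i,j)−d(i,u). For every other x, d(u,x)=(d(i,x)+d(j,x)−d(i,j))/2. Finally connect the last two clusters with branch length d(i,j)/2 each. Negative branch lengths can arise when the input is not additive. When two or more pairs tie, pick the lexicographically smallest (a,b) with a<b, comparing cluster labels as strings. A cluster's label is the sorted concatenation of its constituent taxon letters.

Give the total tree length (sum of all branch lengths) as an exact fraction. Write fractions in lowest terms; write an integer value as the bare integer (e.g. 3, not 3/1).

765/8

step 1: merge (H,O) at d=3, Q=-359; branch lengths H→-37/8, O→61/8; new cluster HO
  updated: d(B,HO)=59/2, d(C,HO)=49, d(HO,T)=89/2, d(HO,W)=107/2
step 2: merge (C,HO) at d=49, Q=-485/2; branch lengths C→367/12, HO→221/12; new cluster CHO
  updated: d(B,CHO)=69/4, d(CHO,T)=111/4, d(CHO,W)=109/4
step 3: merge (B,CHO) at d=69/4, Q=-98; branch lengths B→45/8, CHO→93/8; new cluster BCHO
  updated: d(BCHO,T)=65/4, d(BCHO,W)=31/2
step 4: merge (BCHO,T) at d=65/4, Q=-211/4; branch lengths BCHO→43/8, T→87/8; new cluster BCHOT
  updated: d(BCHOT,W)=81/8
step 5: merge (BCHOT,W) at d=81/8; branch lengths BCHOT→81/16, W→81/16; new cluster BCHOTW
final tree: (((B:45/8,(C:367/12,(H:-37/8,O:61/8):221/12):93/8):43/8,T:87/8):81/16,W:81/16)
total length: 765/8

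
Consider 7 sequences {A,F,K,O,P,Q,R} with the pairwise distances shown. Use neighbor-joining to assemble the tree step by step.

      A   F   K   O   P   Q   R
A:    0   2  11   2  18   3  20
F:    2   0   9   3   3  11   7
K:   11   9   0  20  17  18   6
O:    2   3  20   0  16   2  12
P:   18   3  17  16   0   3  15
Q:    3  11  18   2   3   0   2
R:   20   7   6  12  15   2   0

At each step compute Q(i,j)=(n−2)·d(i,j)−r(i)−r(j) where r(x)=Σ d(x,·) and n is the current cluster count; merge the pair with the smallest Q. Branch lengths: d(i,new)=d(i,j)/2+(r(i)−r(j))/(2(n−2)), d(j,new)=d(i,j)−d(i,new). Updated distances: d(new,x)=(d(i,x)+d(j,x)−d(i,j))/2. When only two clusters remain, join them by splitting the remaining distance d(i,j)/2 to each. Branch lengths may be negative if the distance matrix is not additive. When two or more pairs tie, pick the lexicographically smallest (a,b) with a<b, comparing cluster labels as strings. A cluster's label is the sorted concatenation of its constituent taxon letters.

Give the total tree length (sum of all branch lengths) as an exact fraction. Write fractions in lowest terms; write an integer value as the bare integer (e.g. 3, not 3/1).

187/8

1. join K+R (d=6, Q=-113) ⇒ KR; edges |K|=49/10, |R|=11/10
  updated: d(A,KR)=25/2, d(F,KR)=5, d(KR,O)=13, d(KR,P)=13, d(KR,Q)=7
2. join P+Q (d=3, Q=-67) ⇒ PQ; edges |P|=39/8, |Q|=-15/8
  updated: d(A,PQ)=9, d(F,PQ)=11/2, d(KR,PQ)=17/2, d(O,PQ)=15/2
3. join A+O (d=2, Q=-45) ⇒ AO; edges |A|=1, |O|=1
  updated: d(AO,F)=3/2, d(AO,KR)=47/4, d(AO,PQ)=29/4
4. join AO+F (d=3/2, Q=-59/2) ⇒ AFO; edges |AO|=23/8, |F|=-11/8
  updated: d(AFO,KR)=61/8, d(AFO,PQ)=45/8
5. join AFO+KR (d=61/8, Q=-87/4) ⇒ AFKOR; edges |AFO|=19/8, |KR|=21/4
  updated: d(AFKOR,PQ)=13/4
6. join AFKOR+PQ (d=13/4) ⇒ AFKOPQR; edges |AFKOR|=13/8, |PQ|=13/8
final tree: ((((A:1,O:1):23/8,F:-11/8):19/8,(K:49/10,R:11/10):21/4):13/8,(P:39/8,Q:-15/8):13/8)
total length: 187/8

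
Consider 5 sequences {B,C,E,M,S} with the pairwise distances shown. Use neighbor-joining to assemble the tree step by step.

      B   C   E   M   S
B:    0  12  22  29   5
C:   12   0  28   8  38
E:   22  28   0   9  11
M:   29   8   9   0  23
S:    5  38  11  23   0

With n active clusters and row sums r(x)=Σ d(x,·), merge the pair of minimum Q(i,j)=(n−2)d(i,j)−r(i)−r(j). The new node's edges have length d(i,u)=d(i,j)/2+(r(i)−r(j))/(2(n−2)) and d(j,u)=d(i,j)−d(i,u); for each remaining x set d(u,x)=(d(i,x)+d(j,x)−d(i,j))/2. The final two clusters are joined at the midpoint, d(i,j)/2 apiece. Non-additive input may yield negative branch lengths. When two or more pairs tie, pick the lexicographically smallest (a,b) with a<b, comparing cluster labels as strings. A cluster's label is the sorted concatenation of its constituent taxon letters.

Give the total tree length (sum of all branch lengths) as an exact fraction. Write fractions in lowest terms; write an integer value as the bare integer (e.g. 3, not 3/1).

iteration 1: select C,M (d=8, Q=-131); attach at lengths (41/6, 7/6); label the merged cluster CM
  updated: d(B,CM)=33/2, d(CM,E)=29/2, d(CM,S)=53/2
iteration 2: select B,S (d=5, Q=-76); attach at lengths (11/4, 9/4); label the merged cluster BS
  updated: d(BS,CM)=19, d(BS,E)=14
iteration 3: select BS,CM (d=19, Q=-95/2); attach at lengths (37/4, 39/4); label the merged cluster BCMS
  updated: d(BCMS,E)=19/4
iteration 4: select BCMS,E (d=19/4); attach at lengths (19/8, 19/8); label the merged cluster BCEMS
final tree: (((B:11/4,S:9/4):37/4,(C:41/6,M:7/6):39/4):19/8,E:19/8)
total length: 147/4

147/4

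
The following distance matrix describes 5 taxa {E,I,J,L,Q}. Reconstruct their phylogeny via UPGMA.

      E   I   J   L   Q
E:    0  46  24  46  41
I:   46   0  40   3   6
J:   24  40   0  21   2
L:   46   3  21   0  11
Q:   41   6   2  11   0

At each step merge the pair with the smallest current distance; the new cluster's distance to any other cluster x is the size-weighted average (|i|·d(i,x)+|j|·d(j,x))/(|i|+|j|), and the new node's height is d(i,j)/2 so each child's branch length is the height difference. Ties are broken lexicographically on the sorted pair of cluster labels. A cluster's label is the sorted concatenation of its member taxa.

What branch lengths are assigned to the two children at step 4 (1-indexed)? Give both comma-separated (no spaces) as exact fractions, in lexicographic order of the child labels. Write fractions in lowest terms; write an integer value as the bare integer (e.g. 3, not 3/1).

157/8,79/8

iteration 1: select J,Q (d=2); attach at lengths (1, 1); label the merged cluster JQ
  updated: d(E,JQ)=65/2, d(I,JQ)=23, d(JQ,L)=16
iteration 2: select I,L (d=3); attach at lengths (3/2, 3/2); label the merged cluster IL
  updated: d(E,IL)=46, d(IL,JQ)=39/2
iteration 3: select IL,JQ (d=39/2); attach at lengths (33/4, 35/4); label the merged cluster IJLQ
  updated: d(E,IJLQ)=157/4
iteration 4: select E,IJLQ (d=157/4); attach at lengths (157/8, 79/8); label the merged cluster EIJLQ
final tree: (E:157/8,((I:3/2,L:3/2):33/4,(J:1,Q:1):35/4):79/8)
total length: 103/2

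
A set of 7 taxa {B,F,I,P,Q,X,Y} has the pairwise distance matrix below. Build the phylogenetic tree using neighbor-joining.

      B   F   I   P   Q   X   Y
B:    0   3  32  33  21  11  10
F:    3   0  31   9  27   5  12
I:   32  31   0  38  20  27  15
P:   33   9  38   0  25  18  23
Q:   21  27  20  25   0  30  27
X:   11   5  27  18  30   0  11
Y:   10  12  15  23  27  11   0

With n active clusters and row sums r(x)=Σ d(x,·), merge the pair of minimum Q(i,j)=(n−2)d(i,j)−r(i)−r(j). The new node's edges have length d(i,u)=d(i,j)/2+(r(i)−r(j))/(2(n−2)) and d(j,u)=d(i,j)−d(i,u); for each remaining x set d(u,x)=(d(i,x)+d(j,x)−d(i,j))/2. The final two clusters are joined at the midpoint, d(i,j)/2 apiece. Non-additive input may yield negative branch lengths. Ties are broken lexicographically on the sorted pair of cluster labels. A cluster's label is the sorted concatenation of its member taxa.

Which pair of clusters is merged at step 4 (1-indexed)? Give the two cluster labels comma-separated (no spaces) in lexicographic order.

iteration 1: select I,Q (d=20, Q=-213); attach at lengths (113/10, 87/10); label the merged cluster IQ
  updated: d(B,IQ)=33/2, d(F,IQ)=19, d(IQ,P)=43/2, d(IQ,X)=37/2, d(IQ,Y)=11
iteration 2: select F,P (d=9, Q=-233/2); attach at lengths (-41/16, 185/16); label the merged cluster FP
  updated: d(B,FP)=27/2, d(FP,IQ)=63/4, d(FP,X)=7, d(FP,Y)=13
iteration 3: select FP,X (d=7, Q=-303/4); attach at lengths (91/24, 77/24); label the merged cluster FPX
  updated: d(B,FPX)=35/4, d(FPX,IQ)=109/8, d(FPX,Y)=17/2
iteration 4: select B,FPX (d=35/4, Q=-389/8); attach at lengths (175/32, 105/32); label the merged cluster BFPX
  updated: d(BFPX,IQ)=171/16, d(BFPX,Y)=39/8
iteration 5: select BFPX,IQ (d=171/16, Q=-425/16); attach at lengths (73/32, 269/32); label the merged cluster BFIPQX
  updated: d(BFIPQX,Y)=83/32
iteration 6: select BFIPQX,Y (d=83/32); attach at lengths (83/64, 83/64); label the merged cluster BFIPQXY
final tree: (((B:175/32,((F:-41/16,P:185/16):91/24,X:77/24):105/32):73/32,(I:113/10,Q:87/10):269/32):83/64,Y:83/64)
total length: 1857/32

B,FPX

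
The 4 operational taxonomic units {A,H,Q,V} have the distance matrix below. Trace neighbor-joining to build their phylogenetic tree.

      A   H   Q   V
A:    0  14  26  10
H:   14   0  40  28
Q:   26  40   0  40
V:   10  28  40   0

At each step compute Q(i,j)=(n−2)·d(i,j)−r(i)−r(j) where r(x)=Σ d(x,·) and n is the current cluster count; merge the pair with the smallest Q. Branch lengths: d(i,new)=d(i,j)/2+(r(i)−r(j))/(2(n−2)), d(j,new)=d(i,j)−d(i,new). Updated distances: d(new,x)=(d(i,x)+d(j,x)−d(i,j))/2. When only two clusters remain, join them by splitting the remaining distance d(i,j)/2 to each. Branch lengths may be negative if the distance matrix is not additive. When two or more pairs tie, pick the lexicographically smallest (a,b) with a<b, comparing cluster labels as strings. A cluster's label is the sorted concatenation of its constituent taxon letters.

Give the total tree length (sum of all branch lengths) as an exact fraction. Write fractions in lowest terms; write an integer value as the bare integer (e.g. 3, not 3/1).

1. join A+V (d=10, Q=-108) ⇒ AV; edges |A|=-2, |V|=12
  updated: d(AV,H)=16, d(AV,Q)=28
2. join AV+H (d=16, Q=-84) ⇒ AHV; edges |AV|=2, |H|=14
  updated: d(AHV,Q)=26
3. join AHV+Q (d=26) ⇒ AHQV; edges |AHV|=13, |Q|=13
final tree: (((A:-2,V:12):2,H:14):13,Q:13)
total length: 52

52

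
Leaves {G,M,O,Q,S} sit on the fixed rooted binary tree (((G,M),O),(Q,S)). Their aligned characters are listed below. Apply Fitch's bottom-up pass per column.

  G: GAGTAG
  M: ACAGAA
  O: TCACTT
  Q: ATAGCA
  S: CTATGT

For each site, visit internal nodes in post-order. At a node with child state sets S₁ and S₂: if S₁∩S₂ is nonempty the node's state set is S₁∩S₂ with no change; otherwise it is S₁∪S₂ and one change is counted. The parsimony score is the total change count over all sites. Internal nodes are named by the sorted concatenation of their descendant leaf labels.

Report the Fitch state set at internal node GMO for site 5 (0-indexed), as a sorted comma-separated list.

GM@0: {G} ∪ {A} = {A,G} (union, +1)
GMO@0: {A,G} ∪ {T} = {A,G,T} (union, +1)
QS@0: {A} ∪ {C} = {A,C} (union, +1)
GMOQS@0: {A,G,T} ∩ {A,C} = {A} (intersection, +0)
GM@1: {A} ∪ {C} = {A,C} (union, +1)
GMO@1: {A,C} ∩ {C} = {C} (intersection, +0)
QS@1: {T} ∩ {T} = {T} (intersection, +0)
GMOQS@1: {C} ∪ {T} = {C,T} (union, +1)
GM@2: {G} ∪ {A} = {A,G} (union, +1)
GMO@2: {A,G} ∩ {A} = {A} (intersection, +0)
QS@2: {A} ∩ {A} = {A} (intersection, +0)
GMOQS@2: {A} ∩ {A} = {A} (intersection, +0)
GM@3: {T} ∪ {G} = {G,T} (union, +1)
GMO@3: {G,T} ∪ {C} = {C,G,T} (union, +1)
QS@3: {G} ∪ {T} = {G,T} (union, +1)
GMOQS@3: {C,G,T} ∩ {G,T} = {G,T} (intersection, +0)
GM@4: {A} ∩ {A} = {A} (intersection, +0)
GMO@4: {A} ∪ {T} = {A,T} (union, +1)
QS@4: {C} ∪ {G} = {C,G} (union, +1)
GMOQS@4: {A,T} ∪ {C,G} = {A,C,G,T} (union, +1)
GM@5: {G} ∪ {A} = {A,G} (union, +1)
GMO@5: {A,G} ∪ {T} = {A,G,T} (union, +1)
QS@5: {A} ∪ {T} = {A,T} (union, +1)
GMOQS@5: {A,G,T} ∩ {A,T} = {A,T} (intersection, +0)
per-site changes: [3, 2, 1, 3, 3, 3]; total = 15

A,G,T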